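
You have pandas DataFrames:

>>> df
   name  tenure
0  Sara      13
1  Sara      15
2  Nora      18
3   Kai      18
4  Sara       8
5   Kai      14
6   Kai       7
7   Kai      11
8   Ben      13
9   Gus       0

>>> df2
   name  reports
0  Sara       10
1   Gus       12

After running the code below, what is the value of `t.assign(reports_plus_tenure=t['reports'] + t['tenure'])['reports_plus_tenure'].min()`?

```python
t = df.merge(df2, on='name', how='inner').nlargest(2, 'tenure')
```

merge on 'name' (how='inner') → 4 rows:
   name  tenure  reports
0  Sara      13       10
1  Sara      15       10
2  Sara       8       10
3   Gus       0       12
take 2 rows with largest tenure:
   name  tenure  reports
1  Sara      15       10
0  Sara      13       10
add column reports_plus_tenure = t['reports'] + t['tenure']:
   name  tenure  reports  reports_plus_tenure
1  Sara      15       10                   25
0  Sara      13       10                   23

23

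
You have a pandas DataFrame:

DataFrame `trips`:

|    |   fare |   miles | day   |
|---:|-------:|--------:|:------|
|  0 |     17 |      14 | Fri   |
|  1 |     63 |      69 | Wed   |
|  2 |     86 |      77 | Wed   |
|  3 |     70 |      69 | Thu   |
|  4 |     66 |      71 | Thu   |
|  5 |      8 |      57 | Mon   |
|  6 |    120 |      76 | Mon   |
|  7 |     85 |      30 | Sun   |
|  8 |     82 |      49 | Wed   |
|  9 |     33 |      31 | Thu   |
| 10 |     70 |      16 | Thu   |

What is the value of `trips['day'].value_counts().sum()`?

value_counts of day:
day
Thu    4
Wed    3
Mon    2
Fri    1
Sun    1
Name: count, dtype: int64
So sum() = 11.

11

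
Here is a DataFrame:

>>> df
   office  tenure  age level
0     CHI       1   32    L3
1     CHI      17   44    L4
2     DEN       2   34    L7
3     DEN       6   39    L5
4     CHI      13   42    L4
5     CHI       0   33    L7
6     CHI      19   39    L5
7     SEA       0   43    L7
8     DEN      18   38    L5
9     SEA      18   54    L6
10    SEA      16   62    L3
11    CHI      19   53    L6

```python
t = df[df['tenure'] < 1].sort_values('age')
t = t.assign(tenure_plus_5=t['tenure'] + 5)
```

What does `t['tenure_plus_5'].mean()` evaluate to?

filter rows where tenure < 1:
  office  tenure  age level
5    CHI       0   33    L7
7    SEA       0   43    L7
sort by age:
  office  tenure  age level
5    CHI       0   33    L7
7    SEA       0   43    L7
add column tenure_plus_5 = t['tenure'] + 5:
  office  tenure  age level  tenure_plus_5
5    CHI       0   33    L7              5
7    SEA       0   43    L7              5
The mean of column 'tenure_plus_5' is 5.0.

5.0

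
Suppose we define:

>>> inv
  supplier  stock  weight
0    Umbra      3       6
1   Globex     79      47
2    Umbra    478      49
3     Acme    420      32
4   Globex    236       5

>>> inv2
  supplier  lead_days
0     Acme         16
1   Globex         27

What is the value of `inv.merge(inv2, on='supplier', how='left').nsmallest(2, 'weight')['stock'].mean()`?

119.5

merge on 'supplier' (how='left') → 5 rows:
  supplier  stock  weight  lead_days
0    Umbra      3       6        NaN
1   Globex     79      47       27.0
2    Umbra    478      49        NaN
3     Acme    420      32       16.0
4   Globex    236       5       27.0
take 2 rows with smallest weight:
  supplier  stock  weight  lead_days
4   Globex    236       5       27.0
0    Umbra      3       6        NaN
mean of column 'stock' → 119.5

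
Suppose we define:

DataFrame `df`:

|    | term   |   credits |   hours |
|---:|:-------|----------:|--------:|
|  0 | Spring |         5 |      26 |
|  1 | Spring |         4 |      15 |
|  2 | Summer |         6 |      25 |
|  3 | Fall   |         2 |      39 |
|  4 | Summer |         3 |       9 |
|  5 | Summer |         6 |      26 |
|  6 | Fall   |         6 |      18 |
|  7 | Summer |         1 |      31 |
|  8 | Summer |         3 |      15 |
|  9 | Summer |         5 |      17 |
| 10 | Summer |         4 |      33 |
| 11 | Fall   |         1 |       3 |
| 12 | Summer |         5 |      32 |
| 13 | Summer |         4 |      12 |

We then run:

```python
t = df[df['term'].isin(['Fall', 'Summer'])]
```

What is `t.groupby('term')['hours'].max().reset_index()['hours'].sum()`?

72

filter rows where term in ['Fall', 'Summer']:
      term  credits  hours
2   Summer        6     25
3     Fall        2     39
4   Summer        3      9
5   Summer        6     26
6     Fall        6     18
7   Summer        1     31
8   Summer        3     15
9   Summer        5     17
10  Summer        4     33
11    Fall        1      3
12  Summer        5     32
13  Summer        4     12
group by term, max of hours:
term
Fall      39
Summer    33
Name: hours, dtype: int64
reset_index():
     term  hours
0    Fall     39
1  Summer     33
Hence 72.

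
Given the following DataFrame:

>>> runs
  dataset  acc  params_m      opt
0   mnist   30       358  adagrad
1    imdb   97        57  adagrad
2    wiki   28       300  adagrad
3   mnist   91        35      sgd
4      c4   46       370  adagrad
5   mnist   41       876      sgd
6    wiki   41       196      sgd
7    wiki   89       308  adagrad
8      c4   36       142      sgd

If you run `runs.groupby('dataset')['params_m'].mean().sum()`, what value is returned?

group by dataset, mean of params_m:
dataset
c4       256.0
imdb      57.0
mnist    423.0
wiki     268.0
Name: params_m, dtype: float64
Reading off the sum of the resulting series, we get 1004.0.

1004.0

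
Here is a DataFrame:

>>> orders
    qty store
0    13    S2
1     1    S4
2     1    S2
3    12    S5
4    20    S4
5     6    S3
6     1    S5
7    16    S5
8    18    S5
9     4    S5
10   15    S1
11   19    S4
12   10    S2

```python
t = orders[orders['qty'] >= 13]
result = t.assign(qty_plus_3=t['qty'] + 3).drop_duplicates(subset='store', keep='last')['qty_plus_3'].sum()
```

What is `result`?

77

filter rows where qty >= 13:
    qty store
0    13    S2
4    20    S4
7    16    S5
8    18    S5
10   15    S1
11   19    S4
add column qty_plus_3 = t['qty'] + 3:
    qty store  qty_plus_3
0    13    S2          16
4    20    S4          23
7    16    S5          19
8    18    S5          21
10   15    S1          18
11   19    S4          22
drop duplicate store (keep=last):
    qty store  qty_plus_3
0    13    S2          16
8    18    S5          21
10   15    S1          18
11   19    S4          22
So sum() = 77.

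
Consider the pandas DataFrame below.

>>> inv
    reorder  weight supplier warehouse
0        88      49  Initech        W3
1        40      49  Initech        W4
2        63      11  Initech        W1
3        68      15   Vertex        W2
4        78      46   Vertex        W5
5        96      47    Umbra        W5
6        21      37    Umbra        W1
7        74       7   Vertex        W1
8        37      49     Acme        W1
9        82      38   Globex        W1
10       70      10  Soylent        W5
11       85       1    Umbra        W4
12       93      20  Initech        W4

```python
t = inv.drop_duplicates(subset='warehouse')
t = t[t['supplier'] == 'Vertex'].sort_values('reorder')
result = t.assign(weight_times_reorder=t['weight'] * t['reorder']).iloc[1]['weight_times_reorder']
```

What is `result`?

3588

drop duplicate warehouse (keep=first):
   reorder  weight supplier warehouse
0       88      49  Initech        W3
1       40      49  Initech        W4
2       63      11  Initech        W1
3       68      15   Vertex        W2
4       78      46   Vertex        W5
filter rows where supplier == 'Vertex':
   reorder  weight supplier warehouse
3       68      15   Vertex        W2
4       78      46   Vertex        W5
sort by reorder:
   reorder  weight supplier warehouse
3       68      15   Vertex        W2
4       78      46   Vertex        W5
add column weight_times_reorder = t['weight'] * t['reorder']:
   reorder  weight supplier warehouse  weight_times_reorder
3       68      15   Vertex        W2                  1020
4       78      46   Vertex        W5                  3588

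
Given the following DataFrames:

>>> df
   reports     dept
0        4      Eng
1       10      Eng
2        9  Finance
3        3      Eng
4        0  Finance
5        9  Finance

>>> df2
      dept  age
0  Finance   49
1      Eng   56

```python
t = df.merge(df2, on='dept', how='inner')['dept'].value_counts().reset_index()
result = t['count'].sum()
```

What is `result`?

merge on 'dept' (how='inner') → 6 rows:
   reports     dept  age
0        4      Eng   56
1       10      Eng   56
2        9  Finance   49
3        3      Eng   56
4        0  Finance   49
5        9  Finance   49
value_counts of dept:
dept
Eng        3
Finance    3
Name: count, dtype: int64
reset_index():
      dept  count
0      Eng      3
1  Finance      3
Reading off the sum of column 'count', we get 6.

6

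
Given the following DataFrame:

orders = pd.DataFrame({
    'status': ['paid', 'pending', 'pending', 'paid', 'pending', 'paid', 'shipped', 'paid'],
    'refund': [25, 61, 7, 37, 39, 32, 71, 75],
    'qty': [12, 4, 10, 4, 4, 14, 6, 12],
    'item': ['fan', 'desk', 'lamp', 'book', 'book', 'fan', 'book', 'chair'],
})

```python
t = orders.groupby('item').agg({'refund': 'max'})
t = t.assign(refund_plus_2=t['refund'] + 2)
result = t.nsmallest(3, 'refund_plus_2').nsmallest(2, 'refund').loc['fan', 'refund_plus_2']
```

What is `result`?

34

group by item, max of refund:
       refund
item         
book       71
chair      75
desk       61
fan        32
lamp        7
add column refund_plus_2 = t['refund'] + 2:
       refund  refund_plus_2
item                        
book       71             73
chair      75             77
desk       61             63
fan        32             34
lamp        7              9
take 3 rows with smallest refund_plus_2:
      refund  refund_plus_2
item                       
lamp       7              9
fan       32             34
desk      61             63
take 2 rows with smallest refund:
      refund  refund_plus_2
item                       
lamp       7              9
fan       32             34
Hence 34.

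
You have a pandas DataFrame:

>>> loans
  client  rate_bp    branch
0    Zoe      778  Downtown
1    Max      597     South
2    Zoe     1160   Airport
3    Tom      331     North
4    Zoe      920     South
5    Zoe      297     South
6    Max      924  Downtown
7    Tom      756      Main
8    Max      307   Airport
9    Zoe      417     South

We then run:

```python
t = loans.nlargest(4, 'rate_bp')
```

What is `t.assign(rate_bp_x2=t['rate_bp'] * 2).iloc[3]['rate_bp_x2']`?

1556

take 4 rows with largest rate_bp:
  client  rate_bp    branch
2    Zoe     1160   Airport
6    Max      924  Downtown
4    Zoe      920     South
0    Zoe      778  Downtown
add column rate_bp_x2 = t['rate_bp'] * 2:
  client  rate_bp    branch  rate_bp_x2
2    Zoe     1160   Airport        2320
6    Max      924  Downtown        1848
4    Zoe      920     South        1840
0    Zoe      778  Downtown        1556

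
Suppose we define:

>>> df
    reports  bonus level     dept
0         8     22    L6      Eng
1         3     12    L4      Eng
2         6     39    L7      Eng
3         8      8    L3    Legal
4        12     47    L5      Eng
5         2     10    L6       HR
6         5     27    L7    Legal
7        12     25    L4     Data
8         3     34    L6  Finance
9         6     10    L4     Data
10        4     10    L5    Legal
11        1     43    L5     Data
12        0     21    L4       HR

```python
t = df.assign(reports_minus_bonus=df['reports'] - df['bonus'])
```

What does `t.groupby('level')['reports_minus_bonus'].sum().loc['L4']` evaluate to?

-47

add column reports_minus_bonus = df['reports'] - df['bonus']:
    reports  bonus level     dept  reports_minus_bonus
0         8     22    L6      Eng                  -14
1         3     12    L4      Eng                   -9
2         6     39    L7      Eng                  -33
3         8      8    L3    Legal                    0
4        12     47    L5      Eng                  -35
5         2     10    L6       HR                   -8
6         5     27    L7    Legal                  -22
7        12     25    L4     Data                  -13
8         3     34    L6  Finance                  -31
9         6     10    L4     Data                   -4
10        4     10    L5    Legal                   -6
11        1     43    L5     Data                  -42
12        0     21    L4       HR                  -21
group by level, sum of reports_minus_bonus:
level
L3     0
L4   -47
L5   -83
L6   -53
L7   -55
Name: reports_minus_bonus, dtype: int64
The value at index 'L4' is -47.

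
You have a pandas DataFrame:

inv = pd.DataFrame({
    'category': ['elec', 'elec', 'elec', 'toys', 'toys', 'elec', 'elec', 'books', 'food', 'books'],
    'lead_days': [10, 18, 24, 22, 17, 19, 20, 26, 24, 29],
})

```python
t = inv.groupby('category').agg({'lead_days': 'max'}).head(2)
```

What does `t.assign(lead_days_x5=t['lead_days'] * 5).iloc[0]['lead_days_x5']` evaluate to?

145

group by category, max of lead_days:
          lead_days
category           
books            29
elec             24
food             24
toys             22
take first 2 rows:
          lead_days
category           
books            29
elec             24
add column lead_days_x5 = t['lead_days'] * 5:
          lead_days  lead_days_x5
category                         
books            29           145
elec             24           120
Then the value at position 0, column 'lead_days_x5': 145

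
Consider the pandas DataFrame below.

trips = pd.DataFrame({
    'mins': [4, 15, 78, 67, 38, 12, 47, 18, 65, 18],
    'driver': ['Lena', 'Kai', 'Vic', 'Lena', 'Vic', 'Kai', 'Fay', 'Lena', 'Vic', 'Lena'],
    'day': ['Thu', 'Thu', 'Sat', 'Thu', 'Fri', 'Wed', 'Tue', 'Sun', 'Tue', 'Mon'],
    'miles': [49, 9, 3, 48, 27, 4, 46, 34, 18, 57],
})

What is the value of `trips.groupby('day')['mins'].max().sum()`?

group by day, max of mins:
day
Fri    38
Mon    18
Sat    78
Sun    18
Thu    67
Tue    65
Wed    12
Name: mins, dtype: int64
So sum() = 296.

296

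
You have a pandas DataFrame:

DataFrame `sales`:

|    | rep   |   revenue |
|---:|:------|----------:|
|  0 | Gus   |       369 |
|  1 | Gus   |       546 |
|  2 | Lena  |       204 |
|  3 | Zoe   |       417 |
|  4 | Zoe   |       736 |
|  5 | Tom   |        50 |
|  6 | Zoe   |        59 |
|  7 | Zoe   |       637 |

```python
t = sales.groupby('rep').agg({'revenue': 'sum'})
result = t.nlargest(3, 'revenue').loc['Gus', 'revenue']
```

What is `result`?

group by rep, sum of revenue:
      revenue
rep          
Gus       915
Lena      204
Tom        50
Zoe      1849
take 3 rows with largest revenue:
      revenue
rep          
Zoe      1849
Gus       915
Lena      204
Then the value at row 'Gus', column 'revenue': 915

915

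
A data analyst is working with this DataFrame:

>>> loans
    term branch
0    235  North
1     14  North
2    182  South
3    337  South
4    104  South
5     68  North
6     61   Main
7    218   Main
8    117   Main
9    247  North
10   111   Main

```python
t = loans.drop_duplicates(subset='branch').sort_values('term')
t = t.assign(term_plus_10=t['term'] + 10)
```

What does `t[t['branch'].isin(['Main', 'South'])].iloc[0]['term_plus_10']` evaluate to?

drop duplicate branch (keep=first):
   term branch
0   235  North
2   182  South
6    61   Main
sort by term:
   term branch
6    61   Main
2   182  South
0   235  North
add column term_plus_10 = t['term'] + 10:
   term branch  term_plus_10
6    61   Main            71
2   182  South           192
0   235  North           245
filter rows where branch in ['Main', 'South']:
   term branch  term_plus_10
6    61   Main            71
2   182  South           192
Taking the value at position 0, column 'term_plus_10' gives 71.

71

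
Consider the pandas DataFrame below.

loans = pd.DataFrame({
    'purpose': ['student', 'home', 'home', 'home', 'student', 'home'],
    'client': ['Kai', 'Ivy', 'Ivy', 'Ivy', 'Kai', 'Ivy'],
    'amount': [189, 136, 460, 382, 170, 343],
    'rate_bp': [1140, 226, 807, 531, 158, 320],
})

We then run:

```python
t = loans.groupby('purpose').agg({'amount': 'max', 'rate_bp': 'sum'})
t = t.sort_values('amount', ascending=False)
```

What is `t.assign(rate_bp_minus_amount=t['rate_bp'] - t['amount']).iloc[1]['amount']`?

group by purpose: max(amount), sum(rate_bp):
         amount  rate_bp
purpose                 
home        460     1884
student     189     1298
sort by amount descending:
         amount  rate_bp
purpose                 
home        460     1884
student     189     1298
add column rate_bp_minus_amount = t['rate_bp'] - t['amount']:
         amount  rate_bp  rate_bp_minus_amount
purpose                                       
home        460     1884                  1424
student     189     1298                  1109
The value at position 1, column 'amount' is 189.

189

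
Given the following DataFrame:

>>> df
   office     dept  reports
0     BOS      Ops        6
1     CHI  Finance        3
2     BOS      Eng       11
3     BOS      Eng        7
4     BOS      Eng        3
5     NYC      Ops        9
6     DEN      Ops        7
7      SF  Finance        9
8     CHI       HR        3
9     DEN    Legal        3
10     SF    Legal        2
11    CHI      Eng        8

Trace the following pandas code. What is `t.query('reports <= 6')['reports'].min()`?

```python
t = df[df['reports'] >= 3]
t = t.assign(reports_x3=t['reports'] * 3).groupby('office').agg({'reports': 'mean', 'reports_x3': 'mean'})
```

filter rows where reports >= 3:
   office     dept  reports
0     BOS      Ops        6
1     CHI  Finance        3
2     BOS      Eng       11
3     BOS      Eng        7
4     BOS      Eng        3
5     NYC      Ops        9
6     DEN      Ops        7
7      SF  Finance        9
8     CHI       HR        3
9     DEN    Legal        3
11    CHI      Eng        8
add column reports_x3 = t['reports'] * 3:
   office     dept  reports  reports_x3
0     BOS      Ops        6          18
1     CHI  Finance        3           9
2     BOS      Eng       11          33
3     BOS      Eng        7          21
4     BOS      Eng        3           9
5     NYC      Ops        9          27
6     DEN      Ops        7          21
7      SF  Finance        9          27
8     CHI       HR        3           9
9     DEN    Legal        3           9
11    CHI      Eng        8          24
group by office: mean(reports), mean(reports_x3):
         reports  reports_x3
office                      
BOS     6.750000       20.25
CHI     4.666667       14.00
DEN     5.000000       15.00
NYC     9.000000       27.00
SF      9.000000       27.00
filter rows where reports <= 6:
         reports  reports_x3
office                      
CHI     4.666667        14.0
DEN     5.000000        15.0
Then the min of column 'reports': 4.66666666667

4.66666666667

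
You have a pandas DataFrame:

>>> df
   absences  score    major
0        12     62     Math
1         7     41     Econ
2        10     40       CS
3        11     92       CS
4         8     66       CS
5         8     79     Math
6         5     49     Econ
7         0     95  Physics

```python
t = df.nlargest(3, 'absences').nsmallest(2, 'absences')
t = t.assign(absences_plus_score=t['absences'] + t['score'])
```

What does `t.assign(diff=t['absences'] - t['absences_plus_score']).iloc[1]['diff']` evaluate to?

-92

take 3 rows with largest absences:
   absences  score major
0        12     62  Math
3        11     92    CS
2        10     40    CS
take 2 rows with smallest absences:
   absences  score major
2        10     40    CS
3        11     92    CS
add column absences_plus_score = t['absences'] + t['score']:
   absences  score major  absences_plus_score
2        10     40    CS                   50
3        11     92    CS                  103
add column diff = t['absences'] - t['absences_plus_score']:
   absences  score major  absences_plus_score  diff
2        10     40    CS                   50   -40
3        11     92    CS                  103   -92
Taking the value at position 1, column 'diff' gives -92.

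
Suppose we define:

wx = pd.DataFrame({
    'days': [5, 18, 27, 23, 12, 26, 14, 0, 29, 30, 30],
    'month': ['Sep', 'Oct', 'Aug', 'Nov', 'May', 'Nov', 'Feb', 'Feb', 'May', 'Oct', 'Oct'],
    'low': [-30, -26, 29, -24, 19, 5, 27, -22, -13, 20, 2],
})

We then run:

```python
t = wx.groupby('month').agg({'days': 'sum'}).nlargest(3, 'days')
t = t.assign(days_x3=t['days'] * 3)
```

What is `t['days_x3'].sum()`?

group by month, sum of days:
       days
month      
Aug      27
Feb      14
May      41
Nov      49
Oct      78
Sep       5
take 3 rows with largest days:
       days
month      
Oct      78
Nov      49
May      41
add column days_x3 = t['days'] * 3:
       days  days_x3
month               
Oct      78      234
Nov      49      147
May      41      123

504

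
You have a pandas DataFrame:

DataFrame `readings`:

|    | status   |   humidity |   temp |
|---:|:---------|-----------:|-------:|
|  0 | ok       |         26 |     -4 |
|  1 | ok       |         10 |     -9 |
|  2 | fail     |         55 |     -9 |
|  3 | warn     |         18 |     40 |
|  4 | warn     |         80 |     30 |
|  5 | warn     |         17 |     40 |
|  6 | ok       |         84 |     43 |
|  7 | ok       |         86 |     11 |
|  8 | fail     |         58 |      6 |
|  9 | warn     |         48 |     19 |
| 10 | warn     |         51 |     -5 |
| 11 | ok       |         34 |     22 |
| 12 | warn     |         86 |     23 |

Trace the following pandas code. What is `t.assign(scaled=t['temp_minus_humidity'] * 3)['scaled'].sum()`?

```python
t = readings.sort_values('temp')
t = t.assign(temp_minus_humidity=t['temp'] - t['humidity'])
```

-1338

sort by temp:
   status  humidity  temp
1      ok        10    -9
2    fail        55    -9
10   warn        51    -5
0      ok        26    -4
8    fail        58     6
7      ok        86    11
9    warn        48    19
11     ok        34    22
12   warn        86    23
4    warn        80    30
3    warn        18    40
5    warn        17    40
6      ok        84    43
add column temp_minus_humidity = t['temp'] - t['humidity']:
   status  humidity  temp  temp_minus_humidity
1      ok        10    -9                  -19
2    fail        55    -9                  -64
10   warn        51    -5                  -56
0      ok        26    -4                  -30
8    fail        58     6                  -52
7      ok        86    11                  -75
9    warn        48    19                  -29
11     ok        34    22                  -12
12   warn        86    23                  -63
4    warn        80    30                  -50
3    warn        18    40                   22
5    warn        17    40                   23
6      ok        84    43                  -41
add column scaled = t['temp_minus_humidity'] * 3:
   status  humidity  temp  temp_minus_humidity  scaled
1      ok        10    -9                  -19     -57
2    fail        55    -9                  -64    -192
10   warn        51    -5                  -56    -168
0      ok        26    -4                  -30     -90
8    fail        58     6                  -52    -156
7      ok        86    11                  -75    -225
9    warn        48    19                  -29     -87
11     ok        34    22                  -12     -36
12   warn        86    23                  -63    -189
4    warn        80    30                  -50    -150
3    warn        18    40                   22      66
5    warn        17    40                   23      69
6      ok        84    43                  -41    -123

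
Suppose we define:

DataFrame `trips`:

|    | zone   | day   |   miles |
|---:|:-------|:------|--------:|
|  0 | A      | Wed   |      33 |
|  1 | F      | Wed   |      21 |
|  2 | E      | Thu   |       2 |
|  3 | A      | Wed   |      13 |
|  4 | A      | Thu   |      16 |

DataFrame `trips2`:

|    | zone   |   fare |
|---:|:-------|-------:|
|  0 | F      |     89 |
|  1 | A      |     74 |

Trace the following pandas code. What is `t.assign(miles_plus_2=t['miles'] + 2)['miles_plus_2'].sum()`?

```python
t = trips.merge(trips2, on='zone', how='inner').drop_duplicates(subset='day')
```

53

merge on 'zone' (how='inner') → 4 rows:
  zone  day  miles  fare
0    A  Wed     33    74
1    F  Wed     21    89
2    A  Wed     13    74
3    A  Thu     16    74
drop duplicate day (keep=first):
  zone  day  miles  fare
0    A  Wed     33    74
3    A  Thu     16    74
add column miles_plus_2 = t['miles'] + 2:
  zone  day  miles  fare  miles_plus_2
0    A  Wed     33    74            35
3    A  Thu     16    74            18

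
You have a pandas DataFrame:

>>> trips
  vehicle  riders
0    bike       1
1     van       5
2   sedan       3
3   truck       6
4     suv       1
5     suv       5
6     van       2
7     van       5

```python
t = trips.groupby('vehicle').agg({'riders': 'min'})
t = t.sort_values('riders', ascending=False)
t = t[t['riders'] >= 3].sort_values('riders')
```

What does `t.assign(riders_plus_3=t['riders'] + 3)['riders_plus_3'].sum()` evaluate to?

15

group by vehicle, min of riders:
         riders
vehicle        
bike          1
sedan         3
suv           1
truck         6
van           2
sort by riders descending:
         riders
vehicle        
truck         6
sedan         3
van           2
bike          1
suv           1
filter rows where riders >= 3:
         riders
vehicle        
truck         6
sedan         3
sort by riders:
         riders
vehicle        
sedan         3
truck         6
add column riders_plus_3 = t['riders'] + 3:
         riders  riders_plus_3
vehicle                       
sedan         3              6
truck         6              9
sum of column 'riders_plus_3' → 15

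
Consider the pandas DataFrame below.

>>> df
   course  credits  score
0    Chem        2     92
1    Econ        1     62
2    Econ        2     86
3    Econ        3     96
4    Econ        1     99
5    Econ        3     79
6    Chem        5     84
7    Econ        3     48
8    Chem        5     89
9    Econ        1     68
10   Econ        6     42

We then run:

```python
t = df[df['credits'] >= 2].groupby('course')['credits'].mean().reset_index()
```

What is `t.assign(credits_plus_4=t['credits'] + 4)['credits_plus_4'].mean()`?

filter rows where credits >= 2:
   course  credits  score
0    Chem        2     92
2    Econ        2     86
3    Econ        3     96
5    Econ        3     79
6    Chem        5     84
7    Econ        3     48
8    Chem        5     89
10   Econ        6     42
group by course, mean of credits:
course
Chem    4.0
Econ    3.4
Name: credits, dtype: float64
reset_index():
  course  credits
0   Chem      4.0
1   Econ      3.4
add column credits_plus_4 = t['credits'] + 4:
  course  credits  credits_plus_4
0   Chem      4.0             8.0
1   Econ      3.4             7.4

7.7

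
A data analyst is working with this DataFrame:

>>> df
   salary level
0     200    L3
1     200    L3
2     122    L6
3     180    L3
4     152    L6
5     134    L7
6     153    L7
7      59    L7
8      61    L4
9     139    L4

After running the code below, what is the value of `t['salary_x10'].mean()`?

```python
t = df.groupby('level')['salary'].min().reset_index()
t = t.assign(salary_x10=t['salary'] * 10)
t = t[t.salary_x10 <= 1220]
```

806.666666667

group by level, min of salary:
level
L3    180
L4     61
L6    122
L7     59
Name: salary, dtype: int64
reset_index():
  level  salary
0    L3     180
1    L4      61
2    L6     122
3    L7      59
add column salary_x10 = t['salary'] * 10:
  level  salary  salary_x10
0    L3     180        1800
1    L4      61         610
2    L6     122        1220
3    L7      59         590
filter rows where salary_x10 <= 1220:
  level  salary  salary_x10
1    L4      61         610
2    L6     122        1220
3    L7      59         590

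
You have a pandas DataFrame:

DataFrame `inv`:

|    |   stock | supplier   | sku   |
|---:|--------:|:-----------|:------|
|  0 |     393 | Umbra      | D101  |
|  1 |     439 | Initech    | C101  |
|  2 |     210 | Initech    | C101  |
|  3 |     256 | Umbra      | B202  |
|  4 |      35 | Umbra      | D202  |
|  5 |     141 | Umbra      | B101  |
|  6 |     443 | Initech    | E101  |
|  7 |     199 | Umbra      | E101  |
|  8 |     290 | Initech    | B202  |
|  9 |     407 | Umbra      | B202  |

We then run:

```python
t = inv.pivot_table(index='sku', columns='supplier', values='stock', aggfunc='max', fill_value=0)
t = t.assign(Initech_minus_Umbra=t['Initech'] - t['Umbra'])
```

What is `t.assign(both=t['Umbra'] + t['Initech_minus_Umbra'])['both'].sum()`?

pivot: rows=sku, cols=supplier, max(stock):
supplier  Initech  Umbra
sku                     
B101            0    141
B202          290    407
C101          439      0
D101            0    393
D202            0     35
E101          443    199
add column Initech_minus_Umbra = t['Initech'] - t['Umbra']:
supplier  Initech  Umbra  Initech_minus_Umbra
sku                                          
B101            0    141                 -141
B202          290    407                 -117
C101          439      0                  439
D101            0    393                 -393
D202            0     35                  -35
E101          443    199                  244
add column both = t['Umbra'] + t['Initech_minus_Umbra']:
supplier  Initech  Umbra  Initech_minus_Umbra  both
sku                                                
B101            0    141                 -141     0
B202          290    407                 -117   290
C101          439      0                  439   439
D101            0    393                 -393     0
D202            0     35                  -35     0
E101          443    199                  244   443

1172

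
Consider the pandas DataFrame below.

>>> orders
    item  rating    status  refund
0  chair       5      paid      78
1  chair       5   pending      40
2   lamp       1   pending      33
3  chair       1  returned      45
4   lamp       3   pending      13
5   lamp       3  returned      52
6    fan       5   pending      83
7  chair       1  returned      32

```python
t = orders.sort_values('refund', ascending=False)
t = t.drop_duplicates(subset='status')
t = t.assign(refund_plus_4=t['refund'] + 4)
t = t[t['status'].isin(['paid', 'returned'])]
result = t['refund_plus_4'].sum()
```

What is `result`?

138

sort by refund descending:
    item  rating    status  refund
6    fan       5   pending      83
0  chair       5      paid      78
5   lamp       3  returned      52
3  chair       1  returned      45
1  chair       5   pending      40
2   lamp       1   pending      33
7  chair       1  returned      32
4   lamp       3   pending      13
drop duplicate status (keep=first):
    item  rating    status  refund
6    fan       5   pending      83
0  chair       5      paid      78
5   lamp       3  returned      52
add column refund_plus_4 = t['refund'] + 4:
    item  rating    status  refund  refund_plus_4
6    fan       5   pending      83             87
0  chair       5      paid      78             82
5   lamp       3  returned      52             56
filter rows where status in ['paid', 'returned']:
    item  rating    status  refund  refund_plus_4
0  chair       5      paid      78             82
5   lamp       3  returned      52             56
Reading off the sum of column 'refund_plus_4', we get 138.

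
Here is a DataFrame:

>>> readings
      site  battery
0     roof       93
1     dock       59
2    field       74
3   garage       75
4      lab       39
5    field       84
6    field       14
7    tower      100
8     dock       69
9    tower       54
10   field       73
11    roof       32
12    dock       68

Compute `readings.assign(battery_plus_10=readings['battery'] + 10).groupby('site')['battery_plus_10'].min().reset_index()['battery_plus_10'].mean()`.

add column battery_plus_10 = readings['battery'] + 10:
      site  battery  battery_plus_10
0     roof       93              103
1     dock       59               69
2    field       74               84
3   garage       75               85
4      lab       39               49
5    field       84               94
6    field       14               24
7    tower      100              110
8     dock       69               79
9    tower       54               64
10   field       73               83
11    roof       32               42
12    dock       68               78
group by site, min of battery_plus_10:
site
dock      69
field     24
garage    85
lab       49
roof      42
tower     64
Name: battery_plus_10, dtype: int64
reset_index():
     site  battery_plus_10
0    dock               69
1   field               24
2  garage               85
3     lab               49
4    roof               42
5   tower               64
Reading off the mean of column 'battery_plus_10', we get 55.5.

55.5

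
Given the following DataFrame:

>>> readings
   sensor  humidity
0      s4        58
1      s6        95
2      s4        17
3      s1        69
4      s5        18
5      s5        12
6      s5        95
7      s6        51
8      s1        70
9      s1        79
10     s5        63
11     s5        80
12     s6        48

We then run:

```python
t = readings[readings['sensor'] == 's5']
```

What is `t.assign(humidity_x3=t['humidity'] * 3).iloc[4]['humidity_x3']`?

filter rows where sensor == 's5':
   sensor  humidity
4      s5        18
5      s5        12
6      s5        95
10     s5        63
11     s5        80
add column humidity_x3 = t['humidity'] * 3:
   sensor  humidity  humidity_x3
4      s5        18           54
5      s5        12           36
6      s5        95          285
10     s5        63          189
11     s5        80          240
Then the value at position 4, column 'humidity_x3': 240

240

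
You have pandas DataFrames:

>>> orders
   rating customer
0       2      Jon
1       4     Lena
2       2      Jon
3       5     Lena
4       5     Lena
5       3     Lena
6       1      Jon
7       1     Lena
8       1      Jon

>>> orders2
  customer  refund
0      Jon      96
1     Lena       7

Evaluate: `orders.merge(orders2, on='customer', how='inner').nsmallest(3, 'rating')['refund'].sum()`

merge on 'customer' (how='inner') → 9 rows:
   rating customer  refund
0       2      Jon      96
1       4     Lena       7
2       2      Jon      96
3       5     Lena       7
4       5     Lena       7
5       3     Lena       7
6       1      Jon      96
7       1     Lena       7
8       1      Jon      96
take 3 rows with smallest rating:
   rating customer  refund
6       1      Jon      96
7       1     Lena       7
8       1      Jon      96
Hence 199.

199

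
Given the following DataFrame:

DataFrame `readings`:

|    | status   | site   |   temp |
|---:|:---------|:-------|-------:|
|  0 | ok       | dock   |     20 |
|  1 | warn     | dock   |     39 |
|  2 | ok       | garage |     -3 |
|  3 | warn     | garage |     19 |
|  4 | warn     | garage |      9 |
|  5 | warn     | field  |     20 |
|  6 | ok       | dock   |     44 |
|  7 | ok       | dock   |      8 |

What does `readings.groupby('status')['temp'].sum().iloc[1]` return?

87

group by status, sum of temp:
status
ok      69
warn    87
Name: temp, dtype: int64
So iloc[1] = 87.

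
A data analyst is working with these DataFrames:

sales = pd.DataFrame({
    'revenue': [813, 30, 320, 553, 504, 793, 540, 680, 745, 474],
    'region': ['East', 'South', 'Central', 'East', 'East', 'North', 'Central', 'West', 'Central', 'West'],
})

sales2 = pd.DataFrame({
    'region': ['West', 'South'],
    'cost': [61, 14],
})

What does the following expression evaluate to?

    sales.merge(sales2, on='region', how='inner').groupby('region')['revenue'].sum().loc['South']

merge on 'region' (how='inner') → 3 rows:
   revenue region  cost
0       30  South    14
1      680   West    61
2      474   West    61
group by region, sum of revenue:
region
South      30
West     1154
Name: revenue, dtype: int64
Reading off the value at index 'South', we get 30.

30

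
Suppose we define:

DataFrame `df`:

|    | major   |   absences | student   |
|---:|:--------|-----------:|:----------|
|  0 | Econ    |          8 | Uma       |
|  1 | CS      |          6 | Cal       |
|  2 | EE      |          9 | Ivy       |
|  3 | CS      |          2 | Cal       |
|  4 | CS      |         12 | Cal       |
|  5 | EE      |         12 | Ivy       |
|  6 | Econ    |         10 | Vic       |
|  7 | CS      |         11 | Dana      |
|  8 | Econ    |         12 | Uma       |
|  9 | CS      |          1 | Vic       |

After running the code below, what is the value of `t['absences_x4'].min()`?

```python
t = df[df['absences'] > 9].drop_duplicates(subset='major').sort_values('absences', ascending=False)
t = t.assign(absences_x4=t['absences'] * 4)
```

40

filter rows where absences > 9:
  major  absences student
4    CS        12     Cal
5    EE        12     Ivy
6  Econ        10     Vic
7    CS        11    Dana
8  Econ        12     Uma
drop duplicate major (keep=first):
  major  absences student
4    CS        12     Cal
5    EE        12     Ivy
6  Econ        10     Vic
sort by absences descending:
  major  absences student
4    CS        12     Cal
5    EE        12     Ivy
6  Econ        10     Vic
add column absences_x4 = t['absences'] * 4:
  major  absences student  absences_x4
4    CS        12     Cal           48
5    EE        12     Ivy           48
6  Econ        10     Vic           40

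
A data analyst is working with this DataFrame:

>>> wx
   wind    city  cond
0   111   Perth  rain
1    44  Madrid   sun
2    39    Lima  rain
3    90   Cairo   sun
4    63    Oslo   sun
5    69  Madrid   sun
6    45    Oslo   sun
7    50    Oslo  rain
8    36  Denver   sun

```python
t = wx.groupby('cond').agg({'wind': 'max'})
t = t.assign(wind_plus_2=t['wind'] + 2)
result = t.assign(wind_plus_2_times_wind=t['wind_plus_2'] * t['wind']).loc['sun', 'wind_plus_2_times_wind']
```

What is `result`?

group by cond, max of wind:
      wind
cond      
rain   111
sun     90
add column wind_plus_2 = t['wind'] + 2:
      wind  wind_plus_2
cond                   
rain   111          113
sun     90           92
add column wind_plus_2_times_wind = t['wind_plus_2'] * t['wind']:
      wind  wind_plus_2  wind_plus_2_times_wind
cond                                           
rain   111          113                   12543
sun     90           92                    8280

8280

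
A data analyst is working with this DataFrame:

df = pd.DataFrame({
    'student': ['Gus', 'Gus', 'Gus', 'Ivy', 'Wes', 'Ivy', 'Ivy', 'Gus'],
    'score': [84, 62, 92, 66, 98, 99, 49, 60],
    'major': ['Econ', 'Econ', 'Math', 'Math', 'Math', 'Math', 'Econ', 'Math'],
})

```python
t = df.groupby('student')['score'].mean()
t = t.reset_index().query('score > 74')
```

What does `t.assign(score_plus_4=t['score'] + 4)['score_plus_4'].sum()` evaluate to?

group by student, mean of score:
student
Gus    74.500000
Ivy    71.333333
Wes    98.000000
Name: score, dtype: float64
reset_index():
  student      score
0     Gus  74.500000
1     Ivy  71.333333
2     Wes  98.000000
filter rows where score > 74:
  student  score
0     Gus   74.5
2     Wes   98.0
add column score_plus_4 = t['score'] + 4:
  student  score  score_plus_4
0     Gus   74.5          78.5
2     Wes   98.0         102.0
The sum of column 'score_plus_4' is 180.5.

180.5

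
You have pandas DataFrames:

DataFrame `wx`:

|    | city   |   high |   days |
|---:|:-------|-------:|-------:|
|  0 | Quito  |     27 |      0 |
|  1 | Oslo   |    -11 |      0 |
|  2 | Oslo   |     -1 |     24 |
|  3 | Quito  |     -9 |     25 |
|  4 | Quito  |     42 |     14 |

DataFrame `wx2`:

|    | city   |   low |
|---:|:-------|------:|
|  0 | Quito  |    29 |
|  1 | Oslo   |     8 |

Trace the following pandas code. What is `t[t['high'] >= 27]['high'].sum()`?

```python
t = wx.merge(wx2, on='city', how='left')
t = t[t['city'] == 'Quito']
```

merge on 'city' (how='left') → 5 rows:
    city  high  days  low
0  Quito    27     0   29
1   Oslo   -11     0    8
2   Oslo    -1    24    8
3  Quito    -9    25   29
4  Quito    42    14   29
filter rows where city == 'Quito':
    city  high  days  low
0  Quito    27     0   29
3  Quito    -9    25   29
4  Quito    42    14   29
filter rows where high >= 27:
    city  high  days  low
0  Quito    27     0   29
4  Quito    42    14   29

69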